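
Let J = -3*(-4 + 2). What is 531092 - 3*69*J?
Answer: 529850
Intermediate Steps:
J = 6 (J = -3*(-2) = 6)
531092 - 3*69*J = 531092 - 3*69*6 = 531092 - 207*6 = 531092 - 1*1242 = 531092 - 1242 = 529850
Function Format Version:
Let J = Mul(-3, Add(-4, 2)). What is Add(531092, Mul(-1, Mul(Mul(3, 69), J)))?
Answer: 529850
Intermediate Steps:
J = 6 (J = Mul(-3, -2) = 6)
Add(531092, Mul(-1, Mul(Mul(3, 69), J))) = Add(531092, Mul(-1, Mul(Mul(3, 69), 6))) = Add(531092, Mul(-1, Mul(207, 6))) = Add(531092, Mul(-1, 1242)) = Add(531092, -1242) = 529850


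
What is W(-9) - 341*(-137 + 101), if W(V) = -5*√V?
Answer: 12276 - 15*I ≈ 12276.0 - 15.0*I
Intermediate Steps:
W(-9) - 341*(-137 + 101) = -15*I - 341*(-137 + 101) = -15*I - 341*(-36) = -15*I + 12276 = 12276 - 15*I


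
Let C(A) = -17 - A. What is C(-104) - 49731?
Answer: -49644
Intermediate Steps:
C(-104) - 49731 = (-17 - 1*(-104)) - 49731 = (-17 + 104) - 49731 = 87 - 49731 = -49644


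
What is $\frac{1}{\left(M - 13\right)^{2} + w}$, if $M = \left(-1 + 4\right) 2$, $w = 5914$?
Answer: $\frac{1}{5963} \approx 0.0001677$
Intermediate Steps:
$M = 6$ ($M = 3 \cdot 2 = 6$)
$\frac{1}{\left(M - 13\right)^{2} + w} = \frac{1}{\left(6 - 13\right)^{2} + 5914} = \frac{1}{\left(-7\right)^{2} + 5914} = \frac{1}{49 + 5914} = \frac{1}{5963}$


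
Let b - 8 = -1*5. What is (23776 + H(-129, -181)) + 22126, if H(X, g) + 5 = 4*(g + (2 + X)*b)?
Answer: 43649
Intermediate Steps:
b = 3 (b = 8 - 1*5 = 8 - 5 = 3)
H(X, g) = 19 + 4*g + 12*X (H(X, g) = -5 + 4*(g + (2 + X)*3) = -5 + 4*(g + (6 + 3*X)) = -5 + 4*(6 + g + 3*X) = -5 + (24 + 4*g + 12*X) = 19 + 4*g + 12*X)
(23776 + H(-129, -181)) + 22126 = (23776 + (19 + 4*(-181) + 12*(-129))) + 22126 = (23776 + (19 - 724 - 1548)) + 22126 = (23776 - 2253) + 22126 = 21523 + 22126 = 43649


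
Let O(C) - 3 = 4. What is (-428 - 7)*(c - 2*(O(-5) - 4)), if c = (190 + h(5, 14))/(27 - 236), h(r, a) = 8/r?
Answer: 628836/209 ≈ 3008.8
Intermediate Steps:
O(C) = 7 (O(C) = 3 + 4 = 7)
c = -958/1045 (c = (190 + 8/5)/(27 - 236) = (190 + 8*(⅕))/(-209) = (190 + 8/5)*(-1/209) = (958/5)*(-1/209) = -958/1045 ≈ -0.91675)
(-428 - 7)*(c - 2*(O(-5) - 4)) = (-428 - 7)*(-958/1045 - 2*(7 - 4)) = -435*(-958/1045 - 2*3) = -435*(-958/1045 - 6) = -435*(-7228/1045) = 628836/209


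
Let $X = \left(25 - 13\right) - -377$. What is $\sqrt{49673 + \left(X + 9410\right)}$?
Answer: $12 \sqrt{413} \approx 243.87$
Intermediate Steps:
$X = 389$ ($X = 12 + 377 = 389$)
$\sqrt{49673 + \left(X + 9410\right)} = \sqrt{49673 + \left(389 + 9410\right)} = \sqrt{49673 + 9799} = \sqrt{59472} = 12 \sqrt{413}$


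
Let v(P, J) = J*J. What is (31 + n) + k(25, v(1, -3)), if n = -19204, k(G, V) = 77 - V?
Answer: -19105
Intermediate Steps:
v(P, J) = J**2
(31 + n) + k(25, v(1, -3)) = (31 - 19204) + (77 - 1*(-3)**2) = -19173 + (77 - 1*9) = -19173 + (77 - 9) = -19173 + 68 = -19105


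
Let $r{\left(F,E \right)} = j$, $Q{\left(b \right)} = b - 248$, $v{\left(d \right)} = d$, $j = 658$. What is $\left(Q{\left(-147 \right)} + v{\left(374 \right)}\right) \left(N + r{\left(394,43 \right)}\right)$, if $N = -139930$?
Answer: $2924712$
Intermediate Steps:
$Q{\left(b \right)} = -248 + b$
$r{\left(F,E \right)} = 658$
$\left(Q{\left(-147 \right)} + v{\left(374 \right)}\right) \left(N + r{\left(394,43 \right)}\right) = \left(\left(-248 - 147\right) + 374\right) \left(-139930 + 658\right) = \left(-395 + 374\right) \left(-139272\right) = \left(-21\right) \left(-139272\right) = 2924712$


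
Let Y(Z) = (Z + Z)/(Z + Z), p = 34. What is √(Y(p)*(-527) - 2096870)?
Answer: I*√2097397 ≈ 1448.2*I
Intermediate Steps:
Y(Z) = 1 (Y(Z) = (2*Z)/((2*Z)) = (2*Z)*(1/(2*Z)) = 1)
√(Y(p)*(-527) - 2096870) = √(1*(-527) - 2096870) = √(-527 - 2096870) = √(-2097397) = I*√2097397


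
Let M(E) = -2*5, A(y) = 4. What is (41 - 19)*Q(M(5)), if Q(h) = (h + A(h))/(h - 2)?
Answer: 11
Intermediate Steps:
M(E) = -10
Q(h) = (4 + h)/(-2 + h) (Q(h) = (h + 4)/(h - 2) = (4 + h)/(-2 + h))
(41 - 19)*Q(M(5)) = (41 - 19)*((4 - 10)/(-2 - 10)) = 22*(-6/(-12)) = 22*(-1/12*(-6)) = 22*(½) = 11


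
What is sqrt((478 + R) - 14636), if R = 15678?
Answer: 4*sqrt(95) ≈ 38.987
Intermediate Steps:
sqrt((478 + R) - 14636) = sqrt((478 + 15678) - 14636) = sqrt(16156 - 14636) = sqrt(1520) = 4*sqrt(95)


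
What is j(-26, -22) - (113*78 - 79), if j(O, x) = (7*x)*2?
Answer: -9043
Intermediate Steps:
j(O, x) = 14*x
j(-26, -22) - (113*78 - 79) = 14*(-22) - (113*78 - 79) = -308 - (8814 - 79) = -308 - 1*8735 = -308 - 8735 = -9043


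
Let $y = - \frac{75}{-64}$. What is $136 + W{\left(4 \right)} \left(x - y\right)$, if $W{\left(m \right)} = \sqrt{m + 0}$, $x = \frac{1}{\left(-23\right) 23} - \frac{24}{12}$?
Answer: $\frac{2194757}{16928} \approx 129.65$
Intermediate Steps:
$x = - \frac{1059}{529}$ ($x = \left(- \frac{1}{23}\right) \frac{1}{23} - 2 = - \frac{1}{529} - 2 = - \frac{1059}{529} \approx -2.0019$)
$W{\left(m \right)} = \sqrt{m}$
$y = \frac{75}{64}$ ($y = - \frac{75 \left(-1\right)}{64} = \left(-1\right) \left(- \frac{75}{64}\right) = \frac{75}{64} \approx 1.1719$)
$136 + W{\left(4 \right)} \left(x - y\right) = 136 + \sqrt{4} \left(- \frac{1059}{529} - \frac{75}{64}\right) = 136 + 2 \left(- \frac{1059}{529} - \frac{75}{64}\right) = 136 + 2 \left(- \frac{107451}{33856}\right) = 136 - \frac{107451}{16928} = \frac{2194757}{16928}$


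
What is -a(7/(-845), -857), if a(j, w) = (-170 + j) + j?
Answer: 143664/845 ≈ 170.02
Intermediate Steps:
a(j, w) = -170 + 2*j
-a(7/(-845), -857) = -(-170 + 2*(7/(-845))) = -(-170 + 2*(7*(-1/845))) = -(-170 + 2*(-7/845)) = -(-170 - 14/845) = -1*(-143664/845) = 143664/845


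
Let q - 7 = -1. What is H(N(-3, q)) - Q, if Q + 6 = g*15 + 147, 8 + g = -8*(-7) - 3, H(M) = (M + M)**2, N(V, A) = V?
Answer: -780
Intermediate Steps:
q = 6 (q = 7 - 1 = 6)
H(M) = 4*M**2 (H(M) = (2*M)**2 = 4*M**2)
g = 45 (g = -8 + (-8*(-7) - 3) = -8 + (56 - 3) = -8 + 53 = 45)
Q = 816 (Q = -6 + (45*15 + 147) = -6 + (675 + 147) = -6 + 822 = 816)
H(N(-3, q)) - Q = 4*(-3)**2 - 1*816 = 4*9 - 816 = 36 - 816 = -780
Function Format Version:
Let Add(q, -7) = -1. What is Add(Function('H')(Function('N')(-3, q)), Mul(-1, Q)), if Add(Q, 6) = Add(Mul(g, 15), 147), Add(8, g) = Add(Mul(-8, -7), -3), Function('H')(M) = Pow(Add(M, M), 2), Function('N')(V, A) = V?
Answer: -780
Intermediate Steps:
q = 6 (q = Add(7, -1) = 6)
Function('H')(M) = Mul(4, Pow(M, 2)) (Function('H')(M) = Pow(Mul(2, M), 2) = Mul(4, Pow(M, 2)))
g = 45 (g = Add(-8, Add(Mul(-8, -7), -3)) = Add(-8, Add(56, -3)) = Add(-8, 53) = 45)
Q = 816 (Q = Add(-6, Add(Mul(45, 15), 147)) = Add(-6, Add(675, 147)) = Add(-6, 822) = 816)
Add(Function('H')(Function('N')(-3, q)), Mul(-1, Q)) = Add(Mul(4, Pow(-3, 2)), Mul(-1, 816)) = Add(Mul(4, 9), -816) = Add(36, -816) = -780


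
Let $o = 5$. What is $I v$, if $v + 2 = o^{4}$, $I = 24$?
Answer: $14952$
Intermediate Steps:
$v = 623$ ($v = -2 + 5^{4} = -2 + 625 = 623$)
$I v = 24 \cdot 623 = 14952$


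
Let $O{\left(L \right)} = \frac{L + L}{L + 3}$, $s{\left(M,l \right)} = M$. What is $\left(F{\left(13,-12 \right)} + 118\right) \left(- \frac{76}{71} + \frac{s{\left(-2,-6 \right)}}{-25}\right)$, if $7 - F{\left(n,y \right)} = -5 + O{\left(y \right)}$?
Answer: $- \frac{223852}{1775} \approx -126.11$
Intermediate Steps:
$O{\left(L \right)} = \frac{2 L}{3 + L}$
$F{\left(n,y \right)} = 12 - \frac{2 y}{3 + y}$ ($F{\left(n,y \right)} = 7 - \left(-5 + \frac{2 y}{3 + y}\right) = 12 - \frac{2 y}{3 + y}$)
$\left(F{\left(13,-12 \right)} + 118\right) \left(- \frac{76}{71} + \frac{s{\left(-2,-6 \right)}}{-25}\right) = \left(\frac{2 \left(18 + 5 \left(-12\right)\right)}{3 - 12} + 118\right) \left(- \frac{76}{71} - \frac{2}{-25}\right) = \left(\frac{2 \left(18 - 60\right)}{-9} + 118\right) \left(\left(-76\right) \frac{1}{71} - - \frac{2}{25}\right) = \left(2 \left(- \frac{1}{9}\right) \left(-42\right) + 118\right) \left(- \frac{76}{71} + \frac{2}{25}\right) = \left(\frac{28}{3} + 118\right) \left(- \frac{1758}{1775}\right) = \frac{382}{3} \left(- \frac{1758}{1775}\right) = - \frac{223852}{1775}$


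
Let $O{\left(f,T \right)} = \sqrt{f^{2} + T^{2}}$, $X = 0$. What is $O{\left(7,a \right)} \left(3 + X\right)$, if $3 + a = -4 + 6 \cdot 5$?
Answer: $51 \sqrt{2} \approx 72.125$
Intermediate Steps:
$a = 23$ ($a = -3 + \left(-4 + 6 \cdot 5\right) = -3 + \left(-4 + 30\right) = -3 + 26 = 23$)
$O{\left(f,T \right)} = \sqrt{T^{2} + f^{2}}$
$O{\left(7,a \right)} \left(3 + X\right) = \sqrt{23^{2} + 7^{2}} \left(3 + 0\right) = \sqrt{529 + 49} \cdot 3 = \sqrt{578} \cdot 3 = 17 \sqrt{2} \cdot 3 = 51 \sqrt{2}$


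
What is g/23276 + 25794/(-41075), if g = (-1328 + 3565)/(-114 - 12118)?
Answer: -7343954038183/11694546714400 ≈ -0.62798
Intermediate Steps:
g = -2237/12232 (g = 2237/(-12232) = 2237*(-1/12232) = -2237/12232 ≈ -0.18288)
g/23276 + 25794/(-41075) = -2237/12232/23276 + 25794/(-41075) = -2237/12232*1/23276 + 25794*(-1/41075) = -2237/284712032 - 25794/41075 = -7343954038183/11694546714400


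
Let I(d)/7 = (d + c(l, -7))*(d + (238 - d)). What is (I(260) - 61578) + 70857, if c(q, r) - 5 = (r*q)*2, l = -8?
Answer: 637361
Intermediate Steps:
c(q, r) = 5 + 2*q*r (c(q, r) = 5 + (r*q)*2 = 5 + (q*r)*2 = 5 + 2*q*r)
I(d) = 194922 + 1666*d (I(d) = 7*((d + (5 + 2*(-8)*(-7)))*(d + (238 - d))) = 7*((d + (5 + 112))*238) = 7*((d + 117)*238) = 7*((117 + d)*238) = 7*(27846 + 238*d) = 194922 + 1666*d)
(I(260) - 61578) + 70857 = ((194922 + 1666*260) - 61578) + 70857 = ((194922 + 433160) - 61578) + 70857 = (628082 - 61578) + 70857 = 566504 + 70857 = 637361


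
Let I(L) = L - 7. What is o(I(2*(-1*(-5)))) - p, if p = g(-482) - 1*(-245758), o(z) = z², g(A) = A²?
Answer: -478073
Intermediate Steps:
I(L) = -7 + L
p = 478082 (p = (-482)² - 1*(-245758) = 232324 + 245758 = 478082)
o(I(2*(-1*(-5)))) - p = (-7 + 2*(-1*(-5)))² - 1*478082 = (-7 + 2*5)² - 478082 = (-7 + 10)² - 478082 = 3² - 478082 = 9 - 478082 = -478073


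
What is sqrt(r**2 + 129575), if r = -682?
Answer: sqrt(594699) ≈ 771.17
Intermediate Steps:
sqrt(r**2 + 129575) = sqrt((-682)**2 + 129575) = sqrt(465124 + 129575) = sqrt(594699)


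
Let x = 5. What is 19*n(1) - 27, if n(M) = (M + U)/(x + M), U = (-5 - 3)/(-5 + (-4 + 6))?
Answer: -277/18 ≈ -15.389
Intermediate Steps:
U = 8/3 (U = -8/(-5 + 2) = -8/(-3) = -8*(-⅓) = 8/3 ≈ 2.6667)
n(M) = (8/3 + M)/(5 + M) (n(M) = (M + 8/3)/(5 + M) = (8/3 + M)/(5 + M))
19*n(1) - 27 = 19*((8/3 + 1)/(5 + 1)) - 27 = 19*((11/3)/6) - 27 = 19*((⅙)*(11/3)) - 27 = 19*(11/18) - 27 = 209/18 - 27 = -277/18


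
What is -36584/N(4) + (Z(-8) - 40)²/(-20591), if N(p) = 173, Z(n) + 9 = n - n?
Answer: -753716517/3562243 ≈ -211.58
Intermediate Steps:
Z(n) = -9 (Z(n) = -9 + (n - n) = -9 + 0 = -9)
-36584/N(4) + (Z(-8) - 40)²/(-20591) = -36584/173 + (-9 - 40)²/(-20591) = -36584*1/173 + (-49)²*(-1/20591) = -36584/173 + 2401*(-1/20591) = -36584/173 - 2401/20591 = -753716517/3562243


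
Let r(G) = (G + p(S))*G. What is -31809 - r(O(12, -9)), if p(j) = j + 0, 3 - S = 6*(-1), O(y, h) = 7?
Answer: -31921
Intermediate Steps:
S = 9 (S = 3 - 6*(-1) = 3 - 1*(-6) = 3 + 6 = 9)
p(j) = j
r(G) = G*(9 + G) (r(G) = (G + 9)*G = (9 + G)*G = G*(9 + G))
-31809 - r(O(12, -9)) = -31809 - 7*(9 + 7) = -31809 - 7*16 = -31809 - 1*112 = -31809 - 112 = -31921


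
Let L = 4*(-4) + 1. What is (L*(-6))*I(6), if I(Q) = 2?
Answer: 180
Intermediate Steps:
L = -15 (L = -16 + 1 = -15)
(L*(-6))*I(6) = -15*(-6)*2 = 90*2 = 180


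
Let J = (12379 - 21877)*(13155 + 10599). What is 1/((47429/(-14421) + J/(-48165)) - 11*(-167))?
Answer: 12185745/79425855536 ≈ 0.00015342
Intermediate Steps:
J = -225615492 (J = -9498*23754 = -225615492)
1/((47429/(-14421) + J/(-48165)) - 11*(-167)) = 1/((47429/(-14421) - 225615492/(-48165)) - 11*(-167)) = 1/((47429*(-1/14421) - 225615492*(-1/48165)) + 1837) = 1/((-47429/14421 + 75205164/16055) + 1837) = 1/(57040641971/12185745 + 1837) = 1/(79425855536/12185745) = 12185745/79425855536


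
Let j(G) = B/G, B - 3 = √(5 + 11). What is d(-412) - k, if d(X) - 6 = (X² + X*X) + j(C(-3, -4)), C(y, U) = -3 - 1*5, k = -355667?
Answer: 5561281/8 ≈ 6.9516e+5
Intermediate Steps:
B = 7 (B = 3 + √(5 + 11) = 3 + √16 = 3 + 4 = 7)
C(y, U) = -8 (C(y, U) = -3 - 5 = -8)
j(G) = 7/G
d(X) = 41/8 + 2*X² (d(X) = 6 + ((X² + X*X) + 7/(-8)) = 6 + ((X² + X²) + 7*(-⅛)) = 6 + (2*X² - 7/8) = 6 + (-7/8 + 2*X²) = 41/8 + 2*X²)
d(-412) - k = (41/8 + 2*(-412)²) - 1*(-355667) = (41/8 + 2*169744) + 355667 = (41/8 + 339488) + 355667 = 2715945/8 + 355667 = 5561281/8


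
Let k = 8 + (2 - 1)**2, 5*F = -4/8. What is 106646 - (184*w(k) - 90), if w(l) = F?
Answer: 533772/5 ≈ 1.0675e+5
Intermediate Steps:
F = -1/10 (F = (-4/8)/5 = (-4*1/8)/5 = (1/5)*(-1/2) = -1/10 ≈ -0.10000)
k = 9 (k = 8 + 1**2 = 8 + 1 = 9)
w(l) = -1/10
106646 - (184*w(k) - 90) = 106646 - (184*(-1/10) - 90) = 106646 - (-92/5 - 90) = 106646 - 1*(-542/5) = 106646 + 542/5 = 533772/5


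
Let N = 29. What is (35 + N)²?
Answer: 4096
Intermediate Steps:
(35 + N)² = (35 + 29)² = 64² = 4096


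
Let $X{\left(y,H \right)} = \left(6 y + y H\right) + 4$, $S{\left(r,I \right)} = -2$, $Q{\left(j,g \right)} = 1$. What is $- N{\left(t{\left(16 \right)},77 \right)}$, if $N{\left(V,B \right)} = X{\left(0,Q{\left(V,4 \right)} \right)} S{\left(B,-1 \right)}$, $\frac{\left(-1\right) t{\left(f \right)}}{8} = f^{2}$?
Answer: $8$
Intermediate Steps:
$X{\left(y,H \right)} = 4 + 6 y + H y$ ($X{\left(y,H \right)} = \left(6 y + H y\right) + 4 = 4 + 6 y + H y$)
$t{\left(f \right)} = - 8 f^{2}$
$N{\left(V,B \right)} = -8$ ($N{\left(V,B \right)} = \left(4 + 6 \cdot 0 + 1 \cdot 0\right) \left(-2\right) = \left(4 + 0 + 0\right) \left(-2\right) = 4 \left(-2\right) = -8$)
$- N{\left(t{\left(16 \right)},77 \right)} = \left(-1\right) \left(-8\right) = 8$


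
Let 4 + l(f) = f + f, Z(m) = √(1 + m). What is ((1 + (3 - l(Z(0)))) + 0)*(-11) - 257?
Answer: -323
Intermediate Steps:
l(f) = -4 + 2*f (l(f) = -4 + (f + f) = -4 + 2*f)
((1 + (3 - l(Z(0)))) + 0)*(-11) - 257 = ((1 + (3 - (-4 + 2*√(1 + 0)))) + 0)*(-11) - 257 = ((1 + (3 - (-4 + 2*√1))) + 0)*(-11) - 257 = ((1 + (3 - (-4 + 2*1))) + 0)*(-11) - 257 = ((1 + (3 - (-4 + 2))) + 0)*(-11) - 257 = ((1 + (3 - 1*(-2))) + 0)*(-11) - 257 = ((1 + (3 + 2)) + 0)*(-11) - 257 = ((1 + 5) + 0)*(-11) - 257 = (6 + 0)*(-11) - 257 = 6*(-11) - 257 = -66 - 257 = -323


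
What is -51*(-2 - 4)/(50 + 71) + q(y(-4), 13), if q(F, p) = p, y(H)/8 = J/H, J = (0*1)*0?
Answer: 1879/121 ≈ 15.529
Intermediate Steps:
J = 0 (J = 0*0 = 0)
y(H) = 0 (y(H) = 8*(0/H) = 8*0 = 0)
-51*(-2 - 4)/(50 + 71) + q(y(-4), 13) = -51*(-2 - 4)/(50 + 71) + 13 = -(-306)/121 + 13 = -51*(-6/121) + 13 = 306/121 + 13 = 1879/121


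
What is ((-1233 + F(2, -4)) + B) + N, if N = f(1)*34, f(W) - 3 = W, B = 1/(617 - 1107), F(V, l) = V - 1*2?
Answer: -537531/490 ≈ -1097.0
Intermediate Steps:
F(V, l) = -2 + V (F(V, l) = V - 2 = -2 + V)
B = -1/490 (B = 1/(-490) = -1/490 ≈ -0.0020408)
f(W) = 3 + W
N = 136 (N = (3 + 1)*34 = 4*34 = 136)
((-1233 + F(2, -4)) + B) + N = ((-1233 + (-2 + 2)) - 1/490) + 136 = ((-1233 + 0) - 1/490) + 136 = (-1233 - 1/490) + 136 = -604171/490 + 136 = -537531/490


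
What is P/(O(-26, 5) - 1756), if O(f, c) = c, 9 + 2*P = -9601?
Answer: 4805/1751 ≈ 2.7441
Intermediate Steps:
P = -4805 (P = -9/2 + (1/2)*(-9601) = -9/2 - 9601/2 = -4805)
P/(O(-26, 5) - 1756) = -4805/(5 - 1756) = -4805/(-1751) = -4805*(-1/1751) = 4805/1751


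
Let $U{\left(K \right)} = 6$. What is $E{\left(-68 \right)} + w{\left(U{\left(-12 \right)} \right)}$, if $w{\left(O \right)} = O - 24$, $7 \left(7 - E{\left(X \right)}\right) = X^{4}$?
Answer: $- \frac{21381453}{7} \approx -3.0545 \cdot 10^{6}$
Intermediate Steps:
$E{\left(X \right)} = 7 - \frac{X^{4}}{7}$
$w{\left(O \right)} = -24 + O$ ($w{\left(O \right)} = O - 24 = -24 + O$)
$E{\left(-68 \right)} + w{\left(U{\left(-12 \right)} \right)} = \left(7 - \frac{\left(-68\right)^{4}}{7}\right) + \left(-24 + 6\right) = \left(7 - \frac{21381376}{7}\right) - 18 = - \frac{21381327}{7} - 18 = - \frac{21381453}{7}$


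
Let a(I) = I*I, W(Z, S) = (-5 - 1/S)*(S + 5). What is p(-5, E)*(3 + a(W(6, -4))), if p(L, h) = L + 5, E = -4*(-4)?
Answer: 0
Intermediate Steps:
W(Z, S) = (-5 - 1/S)*(5 + S)
a(I) = I²
E = 16
p(L, h) = 5 + L
p(-5, E)*(3 + a(W(6, -4))) = (5 - 5)*(3 + (-26 - 5*(-4) - 5/(-4))²) = 0*(3 + (-26 + 20 - 5*(-¼))²) = 0*(3 + (-26 + 20 + 5/4)²) = 0*(3 + (-19/4)²) = 0*(3 + 361/16) = 0*(409/16) = 0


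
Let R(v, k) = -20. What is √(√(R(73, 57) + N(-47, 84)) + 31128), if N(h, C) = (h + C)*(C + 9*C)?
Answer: √(31128 + 2*√7765) ≈ 176.93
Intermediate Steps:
N(h, C) = 10*C*(C + h) (N(h, C) = (C + h)*(10*C) = 10*C*(C + h))
√(√(R(73, 57) + N(-47, 84)) + 31128) = √(√(-20 + 10*84*(84 - 47)) + 31128) = √(√(-20 + 10*84*37) + 31128) = √(√(-20 + 31080) + 31128) = √(√31060 + 31128) = √(2*√7765 + 31128) = √(31128 + 2*√7765)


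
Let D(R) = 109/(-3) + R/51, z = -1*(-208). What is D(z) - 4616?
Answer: -237061/51 ≈ -4648.3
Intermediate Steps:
z = 208
D(R) = -109/3 + R/51 (D(R) = 109*(-⅓) + R*(1/51) = -109/3 + R/51)
D(z) - 4616 = (-109/3 + (1/51)*208) - 4616 = (-109/3 + 208/51) - 4616 = -1645/51 - 4616 = -237061/51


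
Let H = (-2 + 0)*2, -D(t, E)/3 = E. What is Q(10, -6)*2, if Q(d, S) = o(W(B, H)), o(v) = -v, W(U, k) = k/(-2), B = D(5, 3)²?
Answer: -4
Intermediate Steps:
D(t, E) = -3*E
H = -4 (H = -2*2 = -4)
B = 81 (B = (-3*3)² = (-9)² = 81)
W(U, k) = -k/2 (W(U, k) = k*(-½) = -k/2)
Q(d, S) = -2 (Q(d, S) = -(-1)*(-4)/2 = -1*2 = -2)
Q(10, -6)*2 = -2*2 = -4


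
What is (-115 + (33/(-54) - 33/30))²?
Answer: 27583504/2025 ≈ 13621.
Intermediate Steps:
(-115 + (33/(-54) - 33/30))² = (-115 + (33*(-1/54) - 33*1/30))² = (-115 + (-11/18 - 11/10))² = (-115 - 77/45)² = (-5252/45)² = 27583504/2025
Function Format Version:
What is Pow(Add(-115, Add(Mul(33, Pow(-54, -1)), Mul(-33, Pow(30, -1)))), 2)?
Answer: Rational(27583504, 2025) ≈ 13621.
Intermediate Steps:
Pow(Add(-115, Add(Mul(33, Pow(-54, -1)), Mul(-33, Pow(30, -1)))), 2) = Pow(Add(-115, Add(Mul(33, Rational(-1, 54)), Mul(-33, Rational(1, 30)))), 2) = Pow(Add(-115, Add(Rational(-11, 18), Rational(-11, 10))), 2) = Pow(Add(-115, Rational(-77, 45)), 2) = Pow(Rational(-5252, 45), 2) = Rational(27583504, 2025)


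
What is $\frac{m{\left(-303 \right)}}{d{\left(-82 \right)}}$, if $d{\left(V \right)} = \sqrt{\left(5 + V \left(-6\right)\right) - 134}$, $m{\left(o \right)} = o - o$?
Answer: $0$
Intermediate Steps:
$m{\left(o \right)} = 0$
$d{\left(V \right)} = \sqrt{-129 - 6 V}$ ($d{\left(V \right)} = \sqrt{\left(5 - 6 V\right) - 134} = \sqrt{-129 - 6 V}$)
$\frac{m{\left(-303 \right)}}{d{\left(-82 \right)}} = \frac{0}{\sqrt{-129 - -492}} = \frac{0}{\sqrt{-129 + 492}} = \frac{0}{\sqrt{363}} = \frac{0}{11 \sqrt{3}} = 0 \frac{\sqrt{3}}{33} = 0$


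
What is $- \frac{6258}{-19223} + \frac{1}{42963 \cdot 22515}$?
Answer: $\frac{6053438171033}{18594637518735} \approx 0.32555$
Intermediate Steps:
$- \frac{6258}{-19223} + \frac{1}{42963 \cdot 22515} = \left(-6258\right) \left(- \frac{1}{19223}\right) + \frac{1}{42963} \cdot \frac{1}{22515} = \frac{6258}{19223} + \frac{1}{967311945} = \frac{6053438171033}{18594637518735}$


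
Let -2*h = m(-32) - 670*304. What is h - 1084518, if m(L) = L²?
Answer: -983190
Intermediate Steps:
h = 101328 (h = -((-32)² - 670*304)/2 = -(1024 - 203680)/2 = -½*(-202656) = 101328)
h - 1084518 = 101328 - 1084518 = -983190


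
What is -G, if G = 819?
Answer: -819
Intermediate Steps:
-G = -1*819 = -819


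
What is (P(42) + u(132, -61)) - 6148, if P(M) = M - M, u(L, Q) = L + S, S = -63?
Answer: -6079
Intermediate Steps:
u(L, Q) = -63 + L (u(L, Q) = L - 63 = -63 + L)
P(M) = 0
(P(42) + u(132, -61)) - 6148 = (0 + (-63 + 132)) - 6148 = (0 + 69) - 6148 = 69 - 6148 = -6079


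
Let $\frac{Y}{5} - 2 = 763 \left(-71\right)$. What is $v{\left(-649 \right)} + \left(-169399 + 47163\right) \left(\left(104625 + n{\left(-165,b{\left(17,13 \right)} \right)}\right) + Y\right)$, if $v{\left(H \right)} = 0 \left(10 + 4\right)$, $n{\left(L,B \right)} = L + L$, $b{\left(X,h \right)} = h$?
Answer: $20359628160$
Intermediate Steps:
$Y = -270855$ ($Y = 10 + 5 \cdot 763 \left(-71\right) = 10 + 5 \left(-54173\right) = 10 - 270865 = -270855$)
$n{\left(L,B \right)} = 2 L$
$v{\left(H \right)} = 0$ ($v{\left(H \right)} = 0 \cdot 14 = 0$)
$v{\left(-649 \right)} + \left(-169399 + 47163\right) \left(\left(104625 + n{\left(-165,b{\left(17,13 \right)} \right)}\right) + Y\right) = 0 + \left(-169399 + 47163\right) \left(\left(104625 + 2 \left(-165\right)\right) - 270855\right) = 0 - 122236 \left(\left(104625 - 330\right) - 270855\right) = 0 - 122236 \left(104295 - 270855\right) = 0 - -20359628160 = 0 + 20359628160 = 20359628160$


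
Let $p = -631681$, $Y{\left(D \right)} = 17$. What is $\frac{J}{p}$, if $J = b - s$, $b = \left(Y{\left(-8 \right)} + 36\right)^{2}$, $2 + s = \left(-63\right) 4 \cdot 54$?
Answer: $- \frac{16419}{631681} \approx -0.025993$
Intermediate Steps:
$s = -13610$ ($s = -2 + \left(-63\right) 4 \cdot 54 = -2 - 13608 = -13610$)
$b = 2809$ ($b = \left(17 + 36\right)^{2} = 53^{2} = 2809$)
$J = 16419$ ($J = 2809 - -13610 = 2809 + 13610 = 16419$)
$\frac{J}{p} = \frac{16419}{-631681} = 16419 \left(- \frac{1}{631681}\right) = - \frac{16419}{631681}$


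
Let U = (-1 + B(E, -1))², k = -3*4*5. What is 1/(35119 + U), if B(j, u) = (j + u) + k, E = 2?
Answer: 1/38719 ≈ 2.5827e-5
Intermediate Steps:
k = -60 (k = -12*5 = -60)
B(j, u) = -60 + j + u (B(j, u) = (j + u) - 60 = -60 + j + u)
U = 3600 (U = (-1 + (-60 + 2 - 1))² = (-1 - 59)² = (-60)² = 3600)
1/(35119 + U) = 1/(35119 + 3600) = 1/38719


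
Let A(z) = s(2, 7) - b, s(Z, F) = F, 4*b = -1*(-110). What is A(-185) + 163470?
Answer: 326899/2 ≈ 1.6345e+5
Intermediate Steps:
b = 55/2 (b = (-1*(-110))/4 = (¼)*110 = 55/2 ≈ 27.500)
A(z) = -41/2 (A(z) = 7 - 1*55/2 = 7 - 55/2 = -41/2)
A(-185) + 163470 = -41/2 + 163470 = 326899/2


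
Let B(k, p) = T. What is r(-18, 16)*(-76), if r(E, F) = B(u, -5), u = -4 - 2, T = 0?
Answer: 0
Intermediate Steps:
u = -6
B(k, p) = 0
r(E, F) = 0
r(-18, 16)*(-76) = 0*(-76) = 0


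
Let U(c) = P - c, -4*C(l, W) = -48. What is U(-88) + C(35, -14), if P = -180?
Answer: -80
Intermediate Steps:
C(l, W) = 12 (C(l, W) = -¼*(-48) = 12)
U(c) = -180 - c
U(-88) + C(35, -14) = (-180 - 1*(-88)) + 12 = (-180 + 88) + 12 = -92 + 12 = -80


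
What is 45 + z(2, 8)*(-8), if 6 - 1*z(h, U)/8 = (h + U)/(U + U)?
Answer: -299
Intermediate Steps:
z(h, U) = 48 - 4*(U + h)/U (z(h, U) = 48 - 8*(h + U)/(U + U) = 48 - 8*(U + h)/(2*U) = 48 - 8*(U + h)*1/(2*U) = 48 - 4*(U + h)/U)
45 + z(2, 8)*(-8) = 45 + (44 - 4*2/8)*(-8) = 45 + (44 - 4*2*1/8)*(-8) = 45 + (44 - 1)*(-8) = 45 + 43*(-8) = 45 - 344 = -299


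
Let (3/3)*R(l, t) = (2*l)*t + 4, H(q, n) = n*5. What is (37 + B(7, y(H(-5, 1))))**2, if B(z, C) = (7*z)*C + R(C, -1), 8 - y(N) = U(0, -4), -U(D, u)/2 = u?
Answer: 1681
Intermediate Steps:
U(D, u) = -2*u
H(q, n) = 5*n
y(N) = 0 (y(N) = 8 - (-2)*(-4) = 8 - 1*8 = 8 - 8 = 0)
R(l, t) = 4 + 2*l*t (R(l, t) = (2*l)*t + 4 = 2*l*t + 4 = 4 + 2*l*t)
B(z, C) = 4 - 2*C + 7*C*z (B(z, C) = (7*z)*C + (4 + 2*C*(-1)) = 7*C*z + (4 - 2*C) = 4 - 2*C + 7*C*z)
(37 + B(7, y(H(-5, 1))))**2 = (37 + (4 - 2*0 + 7*0*7))**2 = (37 + (4 + 0 + 0))**2 = (37 + 4)**2 = 41**2 = 1681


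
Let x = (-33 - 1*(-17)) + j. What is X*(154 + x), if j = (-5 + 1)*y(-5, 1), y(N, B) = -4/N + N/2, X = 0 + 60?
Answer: 8688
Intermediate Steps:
X = 60
y(N, B) = N/2 - 4/N (y(N, B) = -4/N + N*(½) = -4/N + N/2 = N/2 - 4/N)
j = 34/5 (j = (-5 + 1)*((½)*(-5) - 4/(-5)) = -4*(-5/2 - 4*(-⅕)) = -4*(-5/2 + ⅘) = -4*(-17/10) = 34/5 ≈ 6.8000)
x = -46/5 (x = (-33 - 1*(-17)) + 34/5 = (-33 + 17) + 34/5 = -16 + 34/5 = -46/5 ≈ -9.2000)
X*(154 + x) = 60*(154 - 46/5) = 60*(724/5) = 8688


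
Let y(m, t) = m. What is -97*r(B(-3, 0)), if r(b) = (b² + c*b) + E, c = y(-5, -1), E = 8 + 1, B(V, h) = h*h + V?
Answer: -3201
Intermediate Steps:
B(V, h) = V + h² (B(V, h) = h² + V = V + h²)
E = 9
c = -5
r(b) = 9 + b² - 5*b (r(b) = (b² - 5*b) + 9 = 9 + b² - 5*b)
-97*r(B(-3, 0)) = -97*(9 + (-3 + 0²)² - 5*(-3 + 0²)) = -97*(9 + (-3 + 0)² - 5*(-3 + 0)) = -97*(9 + (-3)² - 5*(-3)) = -97*(9 + 9 + 15) = -97*33 = -3201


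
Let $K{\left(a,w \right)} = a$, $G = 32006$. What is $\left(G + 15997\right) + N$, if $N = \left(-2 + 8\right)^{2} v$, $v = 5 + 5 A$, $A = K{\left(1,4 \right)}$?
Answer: $48363$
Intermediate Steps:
$A = 1$
$v = 10$ ($v = 5 + 5 \cdot 1 = 5 + 5 = 10$)
$N = 360$ ($N = \left(-2 + 8\right)^{2} \cdot 10 = 6^{2} \cdot 10 = 36 \cdot 10 = 360$)
$\left(G + 15997\right) + N = \left(32006 + 15997\right) + 360 = 48003 + 360 = 48363$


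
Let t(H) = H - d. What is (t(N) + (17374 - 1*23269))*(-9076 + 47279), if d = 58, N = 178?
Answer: -220622325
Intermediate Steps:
t(H) = -58 + H (t(H) = H - 1*58 = H - 58 = -58 + H)
(t(N) + (17374 - 1*23269))*(-9076 + 47279) = ((-58 + 178) + (17374 - 1*23269))*(-9076 + 47279) = (120 + (17374 - 23269))*38203 = (120 - 5895)*38203 = -5775*38203 = -220622325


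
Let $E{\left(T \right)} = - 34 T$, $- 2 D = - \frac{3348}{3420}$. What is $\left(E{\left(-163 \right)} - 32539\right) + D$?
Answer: $- \frac{5129337}{190} \approx -26997.0$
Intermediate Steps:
$D = \frac{93}{190}$ ($D = - \frac{\left(-3348\right) \frac{1}{3420}}{2} = \left(- \frac{1}{2}\right) \left(- \frac{93}{95}\right) = \frac{93}{190} \approx 0.48947$)
$\left(E{\left(-163 \right)} - 32539\right) + D = \left(\left(-34\right) \left(-163\right) - 32539\right) + \frac{93}{190} = \left(5542 - 32539\right) + \frac{93}{190} = -26997 + \frac{93}{190} = - \frac{5129337}{190}$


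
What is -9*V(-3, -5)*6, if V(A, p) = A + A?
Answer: 324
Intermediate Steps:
V(A, p) = 2*A
-9*V(-3, -5)*6 = -18*(-3)*6 = -9*(-6)*6 = 54*6 = 324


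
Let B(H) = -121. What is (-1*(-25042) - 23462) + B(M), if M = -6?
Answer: 1459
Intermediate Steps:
(-1*(-25042) - 23462) + B(M) = (-1*(-25042) - 23462) - 121 = (25042 - 23462) - 121 = 1580 - 121 = 1459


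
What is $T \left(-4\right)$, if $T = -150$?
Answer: $600$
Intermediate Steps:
$T \left(-4\right) = \left(-150\right) \left(-4\right) = 600$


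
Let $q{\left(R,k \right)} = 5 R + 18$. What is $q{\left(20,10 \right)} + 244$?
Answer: $362$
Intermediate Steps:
$q{\left(R,k \right)} = 18 + 5 R$
$q{\left(20,10 \right)} + 244 = \left(18 + 5 \cdot 20\right) + 244 = \left(18 + 100\right) + 244 = 118 + 244 = 362$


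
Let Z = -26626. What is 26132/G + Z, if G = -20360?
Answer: -135532873/5090 ≈ -26627.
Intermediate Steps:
26132/G + Z = 26132/(-20360) - 26626 = 26132*(-1/20360) - 26626 = -6533/5090 - 26626 = -135532873/5090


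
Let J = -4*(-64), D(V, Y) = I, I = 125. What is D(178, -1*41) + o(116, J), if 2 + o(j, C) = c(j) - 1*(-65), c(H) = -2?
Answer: 186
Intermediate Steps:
D(V, Y) = 125
J = 256
o(j, C) = 61 (o(j, C) = -2 + (-2 - 1*(-65)) = -2 + (-2 + 65) = -2 + 63 = 61)
D(178, -1*41) + o(116, J) = 125 + 61 = 186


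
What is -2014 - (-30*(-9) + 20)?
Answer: -2304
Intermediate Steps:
-2014 - (-30*(-9) + 20) = -2014 - (270 + 20) = -2014 - 1*290 = -2014 - 290 = -2304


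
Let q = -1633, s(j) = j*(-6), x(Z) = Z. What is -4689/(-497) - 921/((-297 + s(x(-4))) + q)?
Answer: 9394971/947282 ≈ 9.9178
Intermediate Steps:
s(j) = -6*j
-4689/(-497) - 921/((-297 + s(x(-4))) + q) = -4689/(-497) - 921/((-297 - 6*(-4)) - 1633) = -4689*(-1/497) - 921/((-297 + 24) - 1633) = 4689/497 - 921/(-273 - 1633) = 4689/497 - 921/(-1906) = 4689/497 - 921*(-1/1906) = 4689/497 + 921/1906 = 9394971/947282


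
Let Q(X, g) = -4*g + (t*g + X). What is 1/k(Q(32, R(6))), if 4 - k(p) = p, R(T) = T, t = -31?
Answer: 1/182 ≈ 0.0054945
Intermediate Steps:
Q(X, g) = X - 35*g (Q(X, g) = -4*g + (-31*g + X) = -4*g + (X - 31*g) = X - 35*g)
k(p) = 4 - p
1/k(Q(32, R(6))) = 1/(4 - (32 - 35*6)) = 1/(4 - (32 - 210)) = 1/(4 - 1*(-178)) = 1/(4 + 178) = 1/182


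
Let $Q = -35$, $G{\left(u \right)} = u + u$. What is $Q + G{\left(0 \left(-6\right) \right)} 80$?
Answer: $-35$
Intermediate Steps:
$G{\left(u \right)} = 2 u$
$Q + G{\left(0 \left(-6\right) \right)} 80 = -35 + 2 \cdot 0 \left(-6\right) 80 = -35 + 2 \cdot 0 \cdot 80 = -35 + 0 \cdot 80 = -35 + 0 = -35$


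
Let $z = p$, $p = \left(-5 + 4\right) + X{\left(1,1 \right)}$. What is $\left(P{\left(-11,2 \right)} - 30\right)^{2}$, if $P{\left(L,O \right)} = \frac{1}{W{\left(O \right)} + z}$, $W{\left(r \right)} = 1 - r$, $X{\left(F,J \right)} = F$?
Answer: $961$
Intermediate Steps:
$p = 0$ ($p = \left(-5 + 4\right) + 1 = -1 + 1 = 0$)
$z = 0$
$P{\left(L,O \right)} = \frac{1}{1 - O}$ ($P{\left(L,O \right)} = \frac{1}{\left(1 - O\right) + 0} = \frac{1}{1 - O}$)
$\left(P{\left(-11,2 \right)} - 30\right)^{2} = \left(- \frac{1}{-1 + 2} - 30\right)^{2} = \left(- 1^{-1} - 30\right)^{2} = \left(\left(-1\right) 1 - 30\right)^{2} = \left(-1 - 30\right)^{2} = \left(-31\right)^{2} = 961$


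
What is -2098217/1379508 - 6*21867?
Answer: -180996306833/1379508 ≈ -1.3120e+5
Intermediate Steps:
-2098217/1379508 - 6*21867 = -2098217*1/1379508 - 131202 = -2098217/1379508 - 131202 = -180996306833/1379508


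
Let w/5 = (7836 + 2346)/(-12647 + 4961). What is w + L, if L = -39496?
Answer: -50602861/1281 ≈ -39503.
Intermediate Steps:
w = -8485/1281 (w = 5*((7836 + 2346)/(-12647 + 4961)) = 5*(10182/(-7686)) = 5*(10182*(-1/7686)) = 5*(-1697/1281) = -8485/1281 ≈ -6.6237)
w + L = -8485/1281 - 39496 = -50602861/1281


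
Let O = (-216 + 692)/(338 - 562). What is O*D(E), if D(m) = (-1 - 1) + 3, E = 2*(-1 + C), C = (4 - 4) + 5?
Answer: -17/8 ≈ -2.1250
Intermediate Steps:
C = 5 (C = 0 + 5 = 5)
E = 8 (E = 2*(-1 + 5) = 2*4 = 8)
D(m) = 1 (D(m) = -2 + 3 = 1)
O = -17/8 (O = 476/(-224) = 476*(-1/224) = -17/8 ≈ -2.1250)
O*D(E) = -17/8*1 = -17/8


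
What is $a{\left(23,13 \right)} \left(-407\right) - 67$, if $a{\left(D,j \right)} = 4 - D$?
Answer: $7666$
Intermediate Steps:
$a{\left(23,13 \right)} \left(-407\right) - 67 = \left(4 - 23\right) \left(-407\right) - 67 = \left(-19\right) \left(-407\right) - 67 = 7733 - 67 = 7666$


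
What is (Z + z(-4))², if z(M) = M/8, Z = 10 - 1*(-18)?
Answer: 3025/4 ≈ 756.25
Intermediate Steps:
Z = 28 (Z = 10 + 18 = 28)
z(M) = M/8 (z(M) = M*(⅛) = M/8)
(Z + z(-4))² = (28 + (⅛)*(-4))² = (28 - ½)² = (55/2)² = 3025/4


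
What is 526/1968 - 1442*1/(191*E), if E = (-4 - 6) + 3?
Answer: 252937/187944 ≈ 1.3458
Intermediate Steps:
E = -7 (E = -10 + 3 = -7)
526/1968 - 1442*1/(191*E) = 526/1968 - 1442/(191*(-7)) = 526*(1/1968) - 1442/(-1337) = 263/984 - 1442*(-1/1337) = 263/984 + 206/191 = 252937/187944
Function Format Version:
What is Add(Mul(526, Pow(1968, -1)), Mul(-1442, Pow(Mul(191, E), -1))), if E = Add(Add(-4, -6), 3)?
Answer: Rational(252937, 187944) ≈ 1.3458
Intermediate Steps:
E = -7 (E = Add(-10, 3) = -7)
Add(Mul(526, Pow(1968, -1)), Mul(-1442, Pow(Mul(191, E), -1))) = Add(Mul(526, Pow(1968, -1)), Mul(-1442, Pow(Mul(191, -7), -1))) = Add(Mul(526, Rational(1, 1968)), Mul(-1442, Pow(-1337, -1))) = Add(Rational(263, 984), Mul(-1442, Rational(-1, 1337))) = Add(Rational(263, 984), Rational(206, 191)) = Rational(252937, 187944)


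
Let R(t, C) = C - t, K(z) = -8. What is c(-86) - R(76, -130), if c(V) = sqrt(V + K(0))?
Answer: 206 + I*sqrt(94) ≈ 206.0 + 9.6954*I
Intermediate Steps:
c(V) = sqrt(-8 + V) (c(V) = sqrt(V - 8) = sqrt(-8 + V))
c(-86) - R(76, -130) = sqrt(-8 - 86) - (-130 - 1*76) = sqrt(-94) - (-130 - 76) = I*sqrt(94) - 1*(-206) = I*sqrt(94) + 206 = 206 + I*sqrt(94)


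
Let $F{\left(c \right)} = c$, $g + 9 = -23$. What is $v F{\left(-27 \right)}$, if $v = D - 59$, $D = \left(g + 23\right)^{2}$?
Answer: $-594$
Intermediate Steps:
$g = -32$ ($g = -9 - 23 = -32$)
$D = 81$ ($D = \left(-32 + 23\right)^{2} = \left(-9\right)^{2} = 81$)
$v = 22$ ($v = 81 - 59 = 22$)
$v F{\left(-27 \right)} = 22 \left(-27\right) = -594$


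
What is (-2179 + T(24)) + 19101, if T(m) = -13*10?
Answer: 16792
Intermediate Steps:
T(m) = -130
(-2179 + T(24)) + 19101 = (-2179 - 130) + 19101 = -2309 + 19101 = 16792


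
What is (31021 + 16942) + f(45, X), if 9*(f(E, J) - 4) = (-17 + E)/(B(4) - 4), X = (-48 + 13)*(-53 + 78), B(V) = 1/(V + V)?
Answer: 13382569/279 ≈ 47966.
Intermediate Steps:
B(V) = 1/(2*V)
X = -875 (X = -35*25 = -875)
f(E, J) = 1252/279 - 8*E/279 (f(E, J) = 4 + ((-17 + E)/((1/2)/4 - 4))/9 = 4 + ((-17 + E)/((1/2)*(1/4) - 4))/9 = 4 + ((-17 + E)/(1/8 - 4))/9 = 4 + ((-17 + E)/(-31/8))/9 = 4 + ((-17 + E)*(-8/31))/9 = 4 + (136/31 - 8*E/31)/9 = 4 + (136/279 - 8*E/279) = 1252/279 - 8*E/279)
(31021 + 16942) + f(45, X) = (31021 + 16942) + (1252/279 - 8/279*45) = 47963 + (1252/279 - 40/31) = 47963 + 892/279 = 13382569/279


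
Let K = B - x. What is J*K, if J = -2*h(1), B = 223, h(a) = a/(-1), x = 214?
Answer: 18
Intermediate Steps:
h(a) = -a (h(a) = a*(-1) = -a)
K = 9 (K = 223 - 1*214 = 223 - 214 = 9)
J = 2 (J = -(-2) = -2*(-1) = 2)
J*K = 2*9 = 18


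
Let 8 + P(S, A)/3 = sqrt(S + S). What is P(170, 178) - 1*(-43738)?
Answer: 43714 + 6*sqrt(85) ≈ 43769.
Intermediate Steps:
P(S, A) = -24 + 3*sqrt(2)*sqrt(S) (P(S, A) = -24 + 3*sqrt(S + S) = -24 + 3*sqrt(2*S) = -24 + 3*(sqrt(2)*sqrt(S)) = -24 + 3*sqrt(2)*sqrt(S))
P(170, 178) - 1*(-43738) = (-24 + 3*sqrt(2)*sqrt(170)) - 1*(-43738) = (-24 + 6*sqrt(85)) + 43738 = 43714 + 6*sqrt(85)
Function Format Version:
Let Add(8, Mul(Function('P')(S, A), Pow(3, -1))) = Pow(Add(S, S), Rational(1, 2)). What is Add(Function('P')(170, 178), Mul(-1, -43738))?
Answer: Add(43714, Mul(6, Pow(85, Rational(1, 2)))) ≈ 43769.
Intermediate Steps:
Function('P')(S, A) = Add(-24, Mul(3, Pow(2, Rational(1, 2)), Pow(S, Rational(1, 2)))) (Function('P')(S, A) = Add(-24, Mul(3, Pow(Add(S, S), Rational(1, 2)))) = Add(-24, Mul(3, Pow(Mul(2, S), Rational(1, 2)))) = Add(-24, Mul(3, Mul(Pow(2, Rational(1, 2)), Pow(S, Rational(1, 2))))) = Add(-24, Mul(3, Pow(2, Rational(1, 2)), Pow(S, Rational(1, 2)))))
Add(Function('P')(170, 178), Mul(-1, -43738)) = Add(Add(-24, Mul(3, Pow(2, Rational(1, 2)), Pow(170, Rational(1, 2)))), Mul(-1, -43738)) = Add(Add(-24, Mul(6, Pow(85, Rational(1, 2)))), 43738) = Add(43714, Mul(6, Pow(85, Rational(1, 2))))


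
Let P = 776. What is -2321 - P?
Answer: -3097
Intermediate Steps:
-2321 - P = -2321 - 1*776 = -2321 - 776 = -3097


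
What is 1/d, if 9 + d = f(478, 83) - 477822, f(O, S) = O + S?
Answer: -1/477270 ≈ -2.0953e-6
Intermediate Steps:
d = -477270 (d = -9 + ((478 + 83) - 477822) = -9 + (561 - 477822) = -9 - 477261 = -477270)
1/d = 1/(-477270) = -1/477270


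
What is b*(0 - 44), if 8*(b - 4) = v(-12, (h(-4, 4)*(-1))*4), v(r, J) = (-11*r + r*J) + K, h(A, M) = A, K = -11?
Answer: 429/2 ≈ 214.50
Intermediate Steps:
v(r, J) = -11 - 11*r + J*r (v(r, J) = (-11*r + r*J) - 11 = (-11*r + J*r) - 11 = -11 - 11*r + J*r)
b = -39/8 (b = 4 + (-11 - 11*(-12) + (-4*(-1)*4)*(-12))/8 = 4 + (-11 + 132 + (4*4)*(-12))/8 = 4 + (-11 + 132 + 16*(-12))/8 = 4 + (-11 + 132 - 192)/8 = 4 + (1/8)*(-71) = 4 - 71/8 = -39/8 ≈ -4.8750)
b*(0 - 44) = -39*(0 - 44)/8 = -39/8*(-44) = 429/2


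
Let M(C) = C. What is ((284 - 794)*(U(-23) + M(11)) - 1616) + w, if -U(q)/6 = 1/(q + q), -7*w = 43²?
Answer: -1216623/161 ≈ -7556.7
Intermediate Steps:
w = -1849/7 (w = -⅐*43² = -⅐*1849 = -1849/7 ≈ -264.14)
U(q) = -3/q (U(q) = -6/(q + q) = -6*1/(2*q) = -3/q)
((284 - 794)*(U(-23) + M(11)) - 1616) + w = ((284 - 794)*(-3/(-23) + 11) - 1616) - 1849/7 = (-510*(-3*(-1/23) + 11) - 1616) - 1849/7 = (-510*(3/23 + 11) - 1616) - 1849/7 = (-510*256/23 - 1616) - 1849/7 = (-130560/23 - 1616) - 1849/7 = -167728/23 - 1849/7 = -1216623/161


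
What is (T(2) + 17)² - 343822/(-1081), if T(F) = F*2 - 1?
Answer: 776222/1081 ≈ 718.06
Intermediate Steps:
T(F) = -1 + 2*F (T(F) = 2*F - 1 = -1 + 2*F)
(T(2) + 17)² - 343822/(-1081) = ((-1 + 2*2) + 17)² - 343822/(-1081) = ((-1 + 4) + 17)² - 343822*(-1)/1081 = (3 + 17)² - 974*(-353/1081) = 20² + 343822/1081 = 400 + 343822/1081 = 776222/1081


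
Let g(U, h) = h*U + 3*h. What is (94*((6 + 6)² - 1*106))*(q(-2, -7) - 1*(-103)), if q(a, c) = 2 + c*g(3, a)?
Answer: 675108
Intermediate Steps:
g(U, h) = 3*h + U*h (g(U, h) = U*h + 3*h = 3*h + U*h)
q(a, c) = 2 + 6*a*c (q(a, c) = 2 + c*(a*(3 + 3)) = 2 + c*(a*6) = 2 + c*(6*a) = 2 + 6*a*c)
(94*((6 + 6)² - 1*106))*(q(-2, -7) - 1*(-103)) = (94*((6 + 6)² - 1*106))*((2 + 6*(-2)*(-7)) - 1*(-103)) = (94*(12² - 106))*((2 + 84) + 103) = (94*(144 - 106))*(86 + 103) = (94*38)*189 = 3572*189 = 675108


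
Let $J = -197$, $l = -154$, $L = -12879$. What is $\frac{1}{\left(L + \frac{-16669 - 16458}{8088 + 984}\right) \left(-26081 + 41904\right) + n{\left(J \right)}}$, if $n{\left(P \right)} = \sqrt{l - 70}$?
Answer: $- \frac{16776454056672240}{3419749231258155111672241} - \frac{329204736 i \sqrt{14}}{3419749231258155111672241} \approx -4.9058 \cdot 10^{-9} - 3.6019 \cdot 10^{-16} i$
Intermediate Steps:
$n{\left(P \right)} = 4 i \sqrt{14}$ ($n{\left(P \right)} = \sqrt{-154 - 70} = \sqrt{-224} = 4 i \sqrt{14}$)
$\frac{1}{\left(L + \frac{-16669 - 16458}{8088 + 984}\right) \left(-26081 + 41904\right) + n{\left(J \right)}} = \frac{1}{\left(-12879 + \frac{-16669 - 16458}{8088 + 984}\right) \left(-26081 + 41904\right) + 4 i \sqrt{14}} = \frac{1}{\left(-12879 - \frac{33127}{9072}\right) 15823 + 4 i \sqrt{14}} = \frac{1}{\left(- \frac{116871415}{9072}\right) 15823 + 4 i \sqrt{14}} = \frac{1}{- \frac{1849256399545}{9072} + 4 i \sqrt{14}}$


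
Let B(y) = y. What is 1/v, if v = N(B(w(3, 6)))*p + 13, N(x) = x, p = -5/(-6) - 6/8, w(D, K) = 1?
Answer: 12/157 ≈ 0.076433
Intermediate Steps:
p = 1/12 (p = -5*(-⅙) - 6*⅛ = ⅚ - ¾ = 1/12 ≈ 0.083333)
v = 157/12 (v = 1*(1/12) + 13 = 1/12 + 13 = 157/12 ≈ 13.083)
1/v = 1/(157/12) = 12/157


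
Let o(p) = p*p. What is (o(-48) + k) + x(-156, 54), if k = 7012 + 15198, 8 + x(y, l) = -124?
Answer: 24382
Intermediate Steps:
x(y, l) = -132 (x(y, l) = -8 - 124 = -132)
k = 22210
o(p) = p**2
(o(-48) + k) + x(-156, 54) = ((-48)**2 + 22210) - 132 = (2304 + 22210) - 132 = 24514 - 132 = 24382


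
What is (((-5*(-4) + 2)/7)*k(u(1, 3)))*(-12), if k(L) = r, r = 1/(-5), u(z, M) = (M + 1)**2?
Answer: 264/35 ≈ 7.5429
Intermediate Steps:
u(z, M) = (1 + M)**2
r = -1/5 ≈ -0.20000
k(L) = -1/5
(((-5*(-4) + 2)/7)*k(u(1, 3)))*(-12) = (((-5*(-4) + 2)/7)*(-1/5))*(-12) = (((20 + 2)*(1/7))*(-1/5))*(-12) = ((22*(1/7))*(-1/5))*(-12) = ((22/7)*(-1/5))*(-12) = -22/35*(-12) = 264/35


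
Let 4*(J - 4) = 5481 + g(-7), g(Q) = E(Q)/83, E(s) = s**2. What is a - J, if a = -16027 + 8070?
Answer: -774506/83 ≈ -9331.4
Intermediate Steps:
g(Q) = Q**2/83
J = 114075/83 (J = 4 + (5481 + (1/83)*(-7)**2)/4 = 4 + (5481 + (1/83)*49)/4 = 4 + (5481 + 49/83)/4 = 4 + (1/4)*(454972/83) = 4 + 113743/83 = 114075/83 ≈ 1374.4)
a = -7957
a - J = -7957 - 1*114075/83 = -7957 - 114075/83 = -774506/83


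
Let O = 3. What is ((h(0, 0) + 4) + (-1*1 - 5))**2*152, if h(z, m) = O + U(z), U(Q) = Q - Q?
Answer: 152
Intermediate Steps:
U(Q) = 0
h(z, m) = 3 (h(z, m) = 3 + 0 = 3)
((h(0, 0) + 4) + (-1*1 - 5))**2*152 = ((3 + 4) + (-1*1 - 5))**2*152 = (7 + (-1 - 5))**2*152 = (7 - 6)**2*152 = 1**2*152 = 1*152 = 152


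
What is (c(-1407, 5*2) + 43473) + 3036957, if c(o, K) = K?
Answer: 3080440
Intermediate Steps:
(c(-1407, 5*2) + 43473) + 3036957 = (5*2 + 43473) + 3036957 = (10 + 43473) + 3036957 = 43483 + 3036957 = 3080440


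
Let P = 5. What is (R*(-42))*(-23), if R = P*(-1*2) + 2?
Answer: -7728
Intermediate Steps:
R = -8 (R = 5*(-1*2) + 2 = 5*(-2) + 2 = -10 + 2 = -8)
(R*(-42))*(-23) = -8*(-42)*(-23) = 336*(-23) = -7728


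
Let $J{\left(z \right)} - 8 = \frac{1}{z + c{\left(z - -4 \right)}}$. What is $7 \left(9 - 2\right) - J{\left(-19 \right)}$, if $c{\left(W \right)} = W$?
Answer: $\frac{1395}{34} \approx 41.029$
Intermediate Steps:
$J{\left(z \right)} = 8 + \frac{1}{4 + 2 z}$ ($J{\left(z \right)} = 8 + \frac{1}{z + \left(z - -4\right)} = 8 + \frac{1}{z + \left(z + 4\right)} = 8 + \frac{1}{z + \left(4 + z\right)} = 8 + \frac{1}{4 + 2 z}$)
$7 \left(9 - 2\right) - J{\left(-19 \right)} = 7 \left(9 - 2\right) - \frac{33 + 16 \left(-19\right)}{2 \left(2 - 19\right)} = 7 \cdot 7 - \frac{33 - 304}{2 \left(-17\right)} = 49 - \frac{1}{2} \left(- \frac{1}{17}\right) \left(-271\right) = 49 - \frac{271}{34} = \frac{1395}{34}$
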